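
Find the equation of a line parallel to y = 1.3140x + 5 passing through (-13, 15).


Parallel lines have equal slopes.
m2 = 1.3140
b2 = 15 - 1.3140*(-13) = 32.0820

y = 1.3140x + 32.0820


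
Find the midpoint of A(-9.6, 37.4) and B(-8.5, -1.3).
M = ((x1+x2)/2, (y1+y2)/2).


Mx = (-9.6 - 8.5)/2 = -18.1/2 = -9.0500
My = (37.4 - 1.3)/2 = 36.1/2 = 18.0500

(-9.0500, 18.0500)


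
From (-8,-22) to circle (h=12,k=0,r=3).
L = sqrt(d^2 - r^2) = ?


d = sqrt((-8-12)^2 + (-22-0)^2) = sqrt(400+484) = 29.7321
L = sqrt(884.0000 - 9) = sqrt(875.0000) = 29.5804

29.5804


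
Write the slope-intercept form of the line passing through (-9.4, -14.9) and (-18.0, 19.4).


m = (34.3)/(-8.6) = -3.9884
b = y1 - m*x1 = -14.9 - (34.3*(-9.4))/(-8.6) = -14.9 - 37.4907 = -52.3907

y = -3.9884x - 52.3907


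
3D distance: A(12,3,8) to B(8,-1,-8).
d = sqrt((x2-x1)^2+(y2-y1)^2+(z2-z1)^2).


dx=-4, dy=-4, dz=-16
d = sqrt(16+16+256) = sqrt(288) = 16.9706

16.9706


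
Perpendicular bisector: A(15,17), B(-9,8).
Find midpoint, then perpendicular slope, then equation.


Midpoint = (3, 12.5)
Slope of AB = dy/dx = -9/(-24) = 0.3750
Perp slope = -dx/dy = -24/9 = -2.6667
b = My - (perp slope)*Mx = 12.5 + (-24*3)/(-9) = 12.5 + 8.0000 = 20.5000

y = -2.6667x + 20.5000


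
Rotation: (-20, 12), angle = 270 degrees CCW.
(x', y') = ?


cos(270) = 0, sin(270) = -1
x' = -20*0 - 12*(-1) = 12
y' = -20*(-1) + 12*0 = 20

(12, 20)


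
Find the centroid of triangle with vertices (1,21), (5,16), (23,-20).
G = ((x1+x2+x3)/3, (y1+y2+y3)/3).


Gx = (1+5+23)/3 = 29/3 = 9.6667
Gy = (21+16- 20)/3 = 17/3 = 5.6667

G = (9.6667, 5.6667)


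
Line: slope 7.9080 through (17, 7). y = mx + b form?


y - 7 = 7.9080(x - 17)
y = 7.9080x + 7 - 7.9080*17
y = 7.9080x - 127.4360

y = 7.9080x - 127.4360


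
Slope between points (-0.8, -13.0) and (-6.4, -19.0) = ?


dy = -19.0 + 13.0 = -6.0
dx = -6.4 + 0.8 = -5.6
m = -6.0/(-5.6) = 1.0714

m = 1.0714


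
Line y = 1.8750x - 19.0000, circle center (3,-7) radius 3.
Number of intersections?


Substitute y = 1.8750x - 19.0000: (x-3)^2 + (1.8750x- 19.0000+ 7)^2 = 9
Expand to Ax^2 + Bx + C = 0, where b-k = -12
A = 1+m^2 = 4.515625
B = 2(m(b-k) - h) = 2(1.8750*(-12) - 3) = -51
C = h^2 + (b-k)^2 - r^2 = 9 + 144 - 9 = 144
disc = B^2-4AC = 2601.0000 - 2601.0000 = 0
disc = 0

1 intersection point (tangent)


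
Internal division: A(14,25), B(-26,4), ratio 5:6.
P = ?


Px = (5*(-26) + 6*14)/11 = -46/11 = -4.1818
Py = (5*4 + 6*25)/11 = 170/11 = 15.4545

P = (-4.1818, 15.4545)


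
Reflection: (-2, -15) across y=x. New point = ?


Reflection rule for y=x: (y, x)
(-2, -15) -> (-15, -2)

(-15, -2)


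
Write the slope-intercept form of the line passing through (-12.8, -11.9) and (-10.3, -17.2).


m = (-5.3)/(2.5) = -2.1200
b = y1 - m*x1 = -11.9 - (-5.3*(-12.8))/(2.5) = -11.9 - 27.1360 = -39.0360

y = -2.1200x - 39.0360


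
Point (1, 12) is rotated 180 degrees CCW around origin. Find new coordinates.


cos(180) = -1, sin(180) = 0
x' = 1*(-1) - 12*0 = -1
y' = 1*0 + 12*(-1) = -12

(-1, -12)


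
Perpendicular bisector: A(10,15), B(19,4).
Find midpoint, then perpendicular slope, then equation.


Midpoint = (14.5, 9.5)
Slope of AB = dy/dx = -11/9 = -1.2222
Perp slope = -dx/dy = 9/11 = 0.8182
b = My - (perp slope)*Mx = 9.5 + (9*14.5)/(-11) = 9.5 - 11.8636 = -2.3636

y = 0.8182x - 2.3636


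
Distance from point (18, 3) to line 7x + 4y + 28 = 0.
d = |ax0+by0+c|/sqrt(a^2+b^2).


|7*18 + 4*3 + 28| = |166| = 166
sqrt(49 + 16) = sqrt(65) = 8.0623
d = 166/sqrt(65) = 20.5898

20.5898


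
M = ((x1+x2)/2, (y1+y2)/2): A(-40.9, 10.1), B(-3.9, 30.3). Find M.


Mx = (-40.9 - 3.9)/2 = -44.8/2 = -22.4000
My = (10.1 + 30.3)/2 = 40.4/2 = 20.2000

(-22.4000, 20.2000)


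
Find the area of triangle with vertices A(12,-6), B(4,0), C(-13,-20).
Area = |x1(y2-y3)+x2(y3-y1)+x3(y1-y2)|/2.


12*(0+ 20) = 240
4*(-20+ 6) = -56
-13*(-6-0) = 78
sum = 262
Area = |262|/2 = 131.0000

131.0000 sq units


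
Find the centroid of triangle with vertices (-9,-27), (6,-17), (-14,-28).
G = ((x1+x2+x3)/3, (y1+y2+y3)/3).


Gx = (-9+6- 14)/3 = -17/3 = -5.6667
Gy = (-27- 17- 28)/3 = -72/3 = -24.0000

G = (-5.6667, -24.0000)


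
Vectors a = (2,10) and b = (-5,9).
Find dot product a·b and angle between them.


a·b = 2*(-5) + 10*9 = -10 + 90 = 80
|a| = sqrt(4+100) = 10.1980
|b| = sqrt(25+81) = 10.2956
cos(theta) = 80/(sqrt(104)*sqrt(106)) = 80/sqrt(11024) = 0.761939
theta = arccos(80/sqrt(11024)) = 40.3645 degrees

a·b = 80, theta = 40.3645 deg


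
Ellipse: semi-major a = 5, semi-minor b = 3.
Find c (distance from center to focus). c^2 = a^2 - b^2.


c^2 = 5^2 - 3^2 = 25 - 9 = 16
c = sqrt(16) = 4.0000

c = 4.0000


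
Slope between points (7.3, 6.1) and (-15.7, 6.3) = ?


dy = 6.3 - 6.1 = 0.2
dx = -15.7 - 7.3 = -23.0
m = 0.2/(-23.0) = -0.0087

m = -0.0087


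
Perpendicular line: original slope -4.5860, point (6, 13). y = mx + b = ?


Perpendicular slope = -1/m1 = -1/(-4.5860) = 0.2181
b2 = y0 - m2*x0 = 13 + 6/(-4.5860) = 13 - 1.3083 = 11.6917

y = 0.2181x + 11.6917


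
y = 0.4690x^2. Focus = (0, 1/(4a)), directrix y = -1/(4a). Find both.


a = 0.4690
1/(4a) = 0.5330
Focus = (0, 0.5330)
Directrix: y = -0.5330

Focus = (0, 0.5330), Directrix: y = -0.5330


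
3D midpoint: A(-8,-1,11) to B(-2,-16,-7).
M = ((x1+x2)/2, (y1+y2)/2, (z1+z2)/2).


Mx = (-8- 2)/2 = -5.0000
My = (-1- 16)/2 = -8.5000
Mz = (11- 7)/2 = 2.0000

M = (-5.0000, -8.5000, 2.0000)


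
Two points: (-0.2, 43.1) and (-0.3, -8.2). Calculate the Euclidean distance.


dx = -0.3 + 0.2 = -0.1
dy = -8.2 - 43.1 = -51.3
d = sqrt(0.01 + 2631.69) = sqrt(2631.7) = 51.3001

51.3001


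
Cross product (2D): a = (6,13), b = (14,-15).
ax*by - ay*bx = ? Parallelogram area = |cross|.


cross = 6*(-15) - 13*14 = -90 - 182 = -272
Parallelogram area = |-272| = 272

cross = -272, parallelogram area = 272


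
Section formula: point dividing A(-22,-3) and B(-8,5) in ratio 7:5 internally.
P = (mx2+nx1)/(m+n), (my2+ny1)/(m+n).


Px = (7*(-8) + 5*(-22))/12 = -166/12 = -13.8333
Py = (7*5 + 5*(-3))/12 = 20/12 = 1.6667

P = (-13.8333, 1.6667)


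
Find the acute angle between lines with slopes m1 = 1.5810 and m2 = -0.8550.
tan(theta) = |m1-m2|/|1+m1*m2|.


m1-m2 = 2.436
1+m1*m2 = -0.351755
tan(theta) = |2.436/(-0.351755)| = 6.925275
theta = arctan(|2.436/(-0.351755)|) = 81.7834 degrees (acute angle)

81.7834 degrees


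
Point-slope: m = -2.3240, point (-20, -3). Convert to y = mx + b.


y + 3 = -2.3240(x + 20)
y = -2.3240x - 3 + 2.3240*(-20)
y = -2.3240x - 49.4800

y = -2.3240x - 49.4800


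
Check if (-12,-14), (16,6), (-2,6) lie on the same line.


-12*(6-6) + 16*(6+ 14) - 2*(-14-6)
= 0 + 320 + 40 = 360

No, not collinear (determinant = 360)


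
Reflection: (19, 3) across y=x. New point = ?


Reflection rule for y=x: (y, x)
(19, 3) -> (3, 19)

(3, 19)


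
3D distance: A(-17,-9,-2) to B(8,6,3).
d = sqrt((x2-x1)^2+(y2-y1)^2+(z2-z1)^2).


dx=25, dy=15, dz=5
d = sqrt(625+225+25) = sqrt(875) = 29.5804

29.5804


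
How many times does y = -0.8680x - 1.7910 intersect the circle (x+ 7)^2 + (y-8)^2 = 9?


Substitute y = -0.8680x - 1.7910: (x+ 7)^2 + (-0.8680x- 1.7910-8)^2 = 9
Expand to Ax^2 + Bx + C = 0, where b-k = -9.791
A = 1+m^2 = 1.753424
B = 2(m(b-k) - h) = 2(-0.8680*(-9.791) + 7) = 30.997176
C = h^2 + (b-k)^2 - r^2 = 49 + 95.863681 - 9 = 135.863681
disc = B^2-4AC = 960.8249 - 952.9066 = 7.9183
disc > 0

2 intersection points


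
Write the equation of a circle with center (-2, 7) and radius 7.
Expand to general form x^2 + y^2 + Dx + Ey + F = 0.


(x+ 2)^2 + (y-7)^2 = 7^2
D = -2h = 4, E = -2k = -14
F = h^2+k^2-r^2 = 4+49-49 = 4

x^2 + y^2 + 4x - 14y + 4 = 0


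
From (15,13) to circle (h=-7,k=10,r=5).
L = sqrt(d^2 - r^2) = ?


d = sqrt((15+ 7)^2 + (13-10)^2) = sqrt(484+9) = 22.2036
L = sqrt(493.0000 - 25) = sqrt(468.0000) = 21.6333

21.6333


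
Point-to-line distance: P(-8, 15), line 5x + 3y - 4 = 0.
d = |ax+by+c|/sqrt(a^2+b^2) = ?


|5*(-8) + 3*15 - 4| = |1| = 1
sqrt(25 + 9) = sqrt(34) = 5.8310
d = 1/sqrt(34) = 0.1715

0.1715


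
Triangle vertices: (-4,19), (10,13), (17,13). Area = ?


-4*(13-13) = 0
10*(13-19) = -60
17*(19-13) = 102
sum = 42
Area = |42|/2 = 21.0000

21.0000 sq units


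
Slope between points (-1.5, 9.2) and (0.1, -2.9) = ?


dy = -2.9 - 9.2 = -12.1
dx = 0.1 + 1.5 = 1.6
m = -12.1/1.6 = -7.5625

m = -7.5625


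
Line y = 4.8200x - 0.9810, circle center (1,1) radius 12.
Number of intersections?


Substitute y = 4.8200x - 0.9810: (x-1)^2 + (4.8200x- 0.9810-1)^2 = 144
Expand to Ax^2 + Bx + C = 0, where b-k = -1.981
A = 1+m^2 = 24.2324
B = 2(m(b-k) - h) = 2(4.8200*(-1.981) - 1) = -21.09684
C = h^2 + (b-k)^2 - r^2 = 1 + 3.924361 - 144 = -139.075639
disc = B^2-4AC = 445.0767 + 13480.5461 = 13925.6228
disc > 0

2 intersection points


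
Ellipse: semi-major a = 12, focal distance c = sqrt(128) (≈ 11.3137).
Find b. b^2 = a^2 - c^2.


b^2 = 12^2 - (sqrt(128))^2 = 144 - 128 = 16
b = sqrt(16) = 4

b = 4


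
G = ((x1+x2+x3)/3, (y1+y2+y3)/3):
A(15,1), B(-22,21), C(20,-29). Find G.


Gx = (15- 22+20)/3 = 13/3 = 4.3333
Gy = (1+21- 29)/3 = -7/3 = -2.3333

G = (4.3333, -2.3333)


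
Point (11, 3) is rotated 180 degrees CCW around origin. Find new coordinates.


cos(180) = -1, sin(180) = 0
x' = 11*(-1) - 3*0 = -11
y' = 11*0 + 3*(-1) = -3

(-11, -3)


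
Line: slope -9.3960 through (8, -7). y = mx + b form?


y + 7 = -9.3960(x - 8)
y = -9.3960x - 7 + 9.3960*8
y = -9.3960x + 68.1680

y = -9.3960x + 68.1680


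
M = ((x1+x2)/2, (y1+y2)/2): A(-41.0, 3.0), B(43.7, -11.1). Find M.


Mx = (-41.0 + 43.7)/2 = 2.7/2 = 1.3500
My = (3.0 - 11.1)/2 = -8.1/2 = -4.0500

(1.3500, -4.0500)


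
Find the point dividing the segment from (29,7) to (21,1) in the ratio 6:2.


Px = (6*21 + 2*29)/8 = 184/8 = 23.0000
Py = (6*1 + 2*7)/8 = 20/8 = 2.5000

P = (23.0000, 2.5000)


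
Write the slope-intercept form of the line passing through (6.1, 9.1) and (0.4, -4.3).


m = (-13.4)/(-5.7) = 2.3509
b = y1 - m*x1 = 9.1 - (-13.4*6.1)/(-5.7) = 9.1 - 14.3404 = -5.2404

y = 2.3509x - 5.2404


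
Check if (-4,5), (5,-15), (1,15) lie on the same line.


-4*(-15-15) + 5*(15-5) + 1*(5+ 15)
= 120 + 50 + 20 = 190

No, not collinear (determinant = 190)


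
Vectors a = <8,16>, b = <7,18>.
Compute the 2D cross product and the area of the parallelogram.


cross = 8*18 - 16*7 = 144 - 112 = 32
Parallelogram area = |32| = 32

cross = 32, parallelogram area = 32


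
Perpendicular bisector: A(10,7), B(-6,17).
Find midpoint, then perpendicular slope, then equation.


Midpoint = (2, 12)
Slope of AB = dy/dx = 10/(-16) = -0.6250
Perp slope = -dx/dy = 16/10 = 1.6000
b = My - (perp slope)*Mx = 12 + (-16*2)/10 = 12 - 3.2000 = 8.8000

y = 1.6000x + 8.8000


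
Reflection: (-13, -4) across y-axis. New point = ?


Reflection rule for y-axis: (-x, y)
(-13, -4) -> (13, -4)

(13, -4)


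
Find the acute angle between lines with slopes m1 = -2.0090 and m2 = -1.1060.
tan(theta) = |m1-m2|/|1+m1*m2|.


m1-m2 = -0.903
1+m1*m2 = 3.221954
tan(theta) = |-0.903/3.221954| = 0.280265
theta = arctan(|-0.903/3.221954|) = 15.6563 degrees (acute angle)

15.6563 degrees


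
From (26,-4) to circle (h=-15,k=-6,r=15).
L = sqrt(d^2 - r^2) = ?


d = sqrt((26+ 15)^2 + (-4+ 6)^2) = sqrt(1681+4) = 41.0488
L = sqrt(1685.0000 - 225) = sqrt(1460.0000) = 38.2099

38.2099


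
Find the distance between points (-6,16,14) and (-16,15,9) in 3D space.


dx=-10, dy=-1, dz=-5
d = sqrt(100+1+25) = sqrt(126) = 11.2250

11.2250


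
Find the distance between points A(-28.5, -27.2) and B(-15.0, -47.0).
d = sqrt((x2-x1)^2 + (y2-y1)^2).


dx = -15.0 + 28.5 = 13.5
dy = -47.0 + 27.2 = -19.8
d = sqrt(182.25 + 392.04) = sqrt(574.29) = 23.9643

23.9643


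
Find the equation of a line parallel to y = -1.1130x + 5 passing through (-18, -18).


Parallel lines have equal slopes.
m2 = -1.1130
b2 = -18 + 1.1130*(-18) = -38.0340

y = -1.1130x - 38.0340


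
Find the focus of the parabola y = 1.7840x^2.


a = 1.7840
4a = 7.1360
focus = (0, 1/7.1360) = (0, 0.1401)

Focus = (0, 0.1401)


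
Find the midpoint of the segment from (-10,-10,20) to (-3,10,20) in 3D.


Mx = (-10- 3)/2 = -6.5000
My = (-10+10)/2 = 0
Mz = (20+20)/2 = 20.0000

M = (-6.5000, 0, 20.0000)


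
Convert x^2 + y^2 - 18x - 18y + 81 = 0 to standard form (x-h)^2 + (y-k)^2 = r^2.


h = -D/2 = 18/2 = 9
k = -E/2 = 18/2 = 9
r^2 = h^2 + k^2 - F = 81 + 81 - 81 = 81
r = 9

Center (9, 9), radius = 9


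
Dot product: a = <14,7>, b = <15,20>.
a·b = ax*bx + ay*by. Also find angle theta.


a·b = 14*15 + 7*20 = 210 + 140 = 350
|a| = sqrt(196+49) = 15.6525
|b| = sqrt(225+400) = 25.0000
cos(theta) = 350/(sqrt(245)*sqrt(625)) = 350/sqrt(153125) = 0.894427
theta = arccos(350/sqrt(153125)) = 26.5651 degrees

a·b = 350, theta = 26.5651 deg


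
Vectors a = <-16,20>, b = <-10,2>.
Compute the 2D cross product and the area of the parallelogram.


cross = -16*2 - 20*(-10) = -32 + 200 = 168
Parallelogram area = |168| = 168

cross = 168, parallelogram area = 168


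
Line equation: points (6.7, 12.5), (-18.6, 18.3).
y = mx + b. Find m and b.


m = (5.8)/(-25.3) = -0.2292
b = y1 - m*x1 = 12.5 - (5.8*6.7)/(-25.3) = 12.5 + 1.5360 = 14.0360

y = -0.2292x + 14.0360


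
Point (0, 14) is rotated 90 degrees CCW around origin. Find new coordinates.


cos(90) = 0, sin(90) = 1
x' = 0*0 - 14*1 = -14
y' = 0*1 + 14*0 = 0

(-14, 0)


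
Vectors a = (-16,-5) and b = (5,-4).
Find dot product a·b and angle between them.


a·b = -16*5 - 5*(-4) = -80 + 20 = -60
|a| = sqrt(256+25) = 16.7631
|b| = sqrt(25+16) = 6.4031
cos(theta) = -60/(sqrt(281)*sqrt(41)) = -60/sqrt(11521) = -0.558993
theta = arccos(-60/sqrt(11521)) = 123.9862 degrees

a·b = -60, theta = 123.9862 deg


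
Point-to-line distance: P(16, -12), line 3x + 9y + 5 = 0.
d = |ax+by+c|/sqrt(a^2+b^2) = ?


|3*16 + 9*(-12) + 5| = |-55| = 55
sqrt(9 + 81) = sqrt(90) = 9.4868
d = 55/sqrt(90) = 5.7975

5.7975


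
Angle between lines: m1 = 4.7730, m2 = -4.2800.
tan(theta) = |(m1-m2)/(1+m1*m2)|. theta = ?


m1-m2 = 9.053
1+m1*m2 = -19.42844
tan(theta) = |9.053/(-19.42844)| = 0.465966
theta = arctan(|9.053/(-19.42844)|) = 24.9839 degrees (acute angle)

24.9839 degrees


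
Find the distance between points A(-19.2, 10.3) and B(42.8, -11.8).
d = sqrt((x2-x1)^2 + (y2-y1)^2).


dx = 42.8 + 19.2 = 62.0
dy = -11.8 - 10.3 = -22.1
d = sqrt(3844.0 + 488.41) = sqrt(4332.41) = 65.8210

65.8210


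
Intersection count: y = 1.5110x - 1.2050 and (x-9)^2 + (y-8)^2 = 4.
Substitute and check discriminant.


Substitute y = 1.5110x - 1.2050: (x-9)^2 + (1.5110x- 1.2050-8)^2 = 4
Expand to Ax^2 + Bx + C = 0, where b-k = -9.205
A = 1+m^2 = 3.283121
B = 2(m(b-k) - h) = 2(1.5110*(-9.205) - 9) = -45.81751
C = h^2 + (b-k)^2 - r^2 = 81 + 84.732025 - 4 = 161.732025
disc = B^2-4AC = 2099.2442 - 2123.9432 = -24.6990
disc < 0

0 intersection points


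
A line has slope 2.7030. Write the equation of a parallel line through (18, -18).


Parallel lines have equal slopes.
m2 = 2.7030
b2 = -18 - 2.7030*18 = -66.6540

y = 2.7030x - 66.6540


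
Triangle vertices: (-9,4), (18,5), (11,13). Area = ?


-9*(5-13) = 72
18*(13-4) = 162
11*(4-5) = -11
sum = 223
Area = |223|/2 = 111.5000

111.5000 sq units


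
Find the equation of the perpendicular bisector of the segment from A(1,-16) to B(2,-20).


Midpoint = (1.5, -18)
Slope of AB = dy/dx = -4/1 = -4.0000
Perp slope = -dx/dy = 1/4 = 0.2500
b = My - (perp slope)*Mx = -18 + (1*1.5)/(-4) = -18 - 0.3750 = -18.3750

y = 0.2500x - 18.3750


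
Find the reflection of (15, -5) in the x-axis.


Reflection rule for x-axis: (x, -y)
(15, -5) -> (15, 5)

(15, 5)


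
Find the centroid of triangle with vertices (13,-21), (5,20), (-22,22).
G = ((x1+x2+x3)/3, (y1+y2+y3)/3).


Gx = (13+5- 22)/3 = -4/3 = -1.3333
Gy = (-21+20+22)/3 = 21/3 = 7.0000

G = (-1.3333, 7.0000)


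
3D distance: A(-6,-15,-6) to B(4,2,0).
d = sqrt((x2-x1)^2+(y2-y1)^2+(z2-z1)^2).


dx=10, dy=17, dz=6
d = sqrt(100+289+36) = sqrt(425) = 20.6155

20.6155


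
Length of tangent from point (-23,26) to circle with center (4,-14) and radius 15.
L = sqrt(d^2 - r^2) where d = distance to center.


d = sqrt((-23-4)^2 + (26+ 14)^2) = sqrt(729+1600) = 48.2597
L = sqrt(2329.0000 - 225) = sqrt(2104.0000) = 45.8694

45.8694


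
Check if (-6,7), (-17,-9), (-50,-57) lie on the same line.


-6*(-9+ 57) - 17*(-57-7) - 50*(7+ 9)
= -288 + 1088 - 800 = 0

Yes, collinear (determinant = 0)


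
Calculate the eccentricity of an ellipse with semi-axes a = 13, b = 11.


c = sqrt(169-121) = sqrt(48) = 6.9282
e = c/a = sqrt(48)/13 = 0.5329

e = 0.5329


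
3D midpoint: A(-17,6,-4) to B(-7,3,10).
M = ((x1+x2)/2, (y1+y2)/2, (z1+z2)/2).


Mx = (-17- 7)/2 = -12.0000
My = (6+3)/2 = 4.5000
Mz = (-4+10)/2 = 3.0000

M = (-12.0000, 4.5000, 3.0000)


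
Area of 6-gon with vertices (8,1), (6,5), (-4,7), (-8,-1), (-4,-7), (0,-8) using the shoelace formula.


sum(xi*y_{i+1}) = 8*5 + 6*7 - 4*(-1) - 8*(-7) - 4*(-8) + 0*1 = 174
sum(yi*x_{i+1}) = 1*6 + 5*(-4) + 7*(-8) - 1*(-4) - 7*0 - 8*8 = -130
Area = |174 + 130|/2 = 304/2 = 152.0000

152.0000 sq units


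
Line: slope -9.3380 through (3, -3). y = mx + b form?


y + 3 = -9.3380(x - 3)
y = -9.3380x - 3 + 9.3380*3
y = -9.3380x + 25.0140

y = -9.3380x + 25.0140


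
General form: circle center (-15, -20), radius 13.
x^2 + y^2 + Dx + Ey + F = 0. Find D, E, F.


(x+ 15)^2 + (y+ 20)^2 = 13^2
D = -2h = 30, E = -2k = 40
F = h^2+k^2-r^2 = 225+400-169 = 456

D = 30, E = 40, F = 456


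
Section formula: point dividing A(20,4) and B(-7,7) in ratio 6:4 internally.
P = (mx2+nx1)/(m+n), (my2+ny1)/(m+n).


Px = (6*(-7) + 4*20)/10 = 38/10 = 3.8000
Py = (6*7 + 4*4)/10 = 58/10 = 5.8000

P = (3.8000, 5.8000)


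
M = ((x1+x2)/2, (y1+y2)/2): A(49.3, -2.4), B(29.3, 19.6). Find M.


Mx = (49.3 + 29.3)/2 = 78.6/2 = 39.3000
My = (-2.4 + 19.6)/2 = 17.2/2 = 8.6000

(39.3000, 8.6000)


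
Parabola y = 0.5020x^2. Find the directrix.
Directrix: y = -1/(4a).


a = 0.5020
1/(4a) = 0.4980
directrix: y = -0.4980 = -0.4980

y = -0.4980


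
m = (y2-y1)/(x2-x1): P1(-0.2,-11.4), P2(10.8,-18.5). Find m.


dy = -18.5 + 11.4 = -7.1
dx = 10.8 + 0.2 = 11.0
m = -7.1/11.0 = -0.6455

m = -0.6455


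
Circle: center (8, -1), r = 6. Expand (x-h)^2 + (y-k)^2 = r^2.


(x-8)^2 + (y+ 1)^2 = 6^2
D = -2h = -16, E = -2k = 2
F = h^2+k^2-r^2 = 64+1-36 = 29

x^2 + y^2 - 16x + 2y + 29 = 0


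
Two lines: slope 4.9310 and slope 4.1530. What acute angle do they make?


m1-m2 = 0.778
1+m1*m2 = 21.478443
tan(theta) = |0.778/21.478443| = 0.036222
theta = arctan(|0.778/21.478443|) = 2.0745 degrees (acute angle)

2.0745 degrees


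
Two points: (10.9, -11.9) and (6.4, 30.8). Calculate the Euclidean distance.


dx = 6.4 - 10.9 = -4.5
dy = 30.8 + 11.9 = 42.7
d = sqrt(20.25 + 1823.29) = sqrt(1843.54) = 42.9365

42.9365


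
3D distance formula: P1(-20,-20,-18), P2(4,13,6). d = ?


dx=24, dy=33, dz=24
d = sqrt(576+1089+576) = sqrt(2241) = 47.3392

47.3392


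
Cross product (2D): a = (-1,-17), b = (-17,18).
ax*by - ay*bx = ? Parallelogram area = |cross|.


cross = -1*18 + 17*(-17) = -18 - 289 = -307
Parallelogram area = |-307| = 307

cross = -307, parallelogram area = 307


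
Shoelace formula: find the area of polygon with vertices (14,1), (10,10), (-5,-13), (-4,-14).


sum(xi*y_{i+1}) = 14*10 + 10*(-13) - 5*(-14) - 4*1 = 76
sum(yi*x_{i+1}) = 1*10 + 10*(-5) - 13*(-4) - 14*14 = -184
Area = |76 + 184|/2 = 260/2 = 130.0000

130.0000 sq units


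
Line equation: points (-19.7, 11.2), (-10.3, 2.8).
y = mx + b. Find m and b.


m = (-8.4)/(9.4) = -0.8936
b = y1 - m*x1 = 11.2 - (-8.4*(-19.7))/(9.4) = 11.2 - 17.6043 = -6.4043

y = -0.8936x - 6.4043


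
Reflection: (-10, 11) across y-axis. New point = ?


Reflection rule for y-axis: (-x, y)
(-10, 11) -> (10, 11)

(10, 11)


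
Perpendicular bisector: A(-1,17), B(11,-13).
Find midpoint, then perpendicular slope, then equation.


Midpoint = (5, 2)
Slope of AB = dy/dx = -30/12 = -2.5000
Perp slope = -dx/dy = 12/30 = 0.4000
b = My - (perp slope)*Mx = 2 + (12*5)/(-30) = 2 - 2.0000 = 0

y = 0.4000x + 0


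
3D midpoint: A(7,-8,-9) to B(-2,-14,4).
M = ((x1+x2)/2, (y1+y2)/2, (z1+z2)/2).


Mx = (7- 2)/2 = 2.5000
My = (-8- 14)/2 = -11.0000
Mz = (-9+4)/2 = -2.5000

M = (2.5000, -11.0000, -2.5000)


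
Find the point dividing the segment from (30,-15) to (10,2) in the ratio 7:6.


Px = (7*10 + 6*30)/13 = 250/13 = 19.2308
Py = (7*2 + 6*(-15))/13 = -76/13 = -5.8462

P = (19.2308, -5.8462)


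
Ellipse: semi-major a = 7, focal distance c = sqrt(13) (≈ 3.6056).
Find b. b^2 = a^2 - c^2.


b^2 = 7^2 - (sqrt(13))^2 = 49 - 13 = 36
b = sqrt(36) = 6

b = 6


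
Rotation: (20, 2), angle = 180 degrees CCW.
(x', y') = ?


cos(180) = -1, sin(180) = 0
x' = 20*(-1) - 2*0 = -20
y' = 20*0 + 2*(-1) = -2

(-20, -2)


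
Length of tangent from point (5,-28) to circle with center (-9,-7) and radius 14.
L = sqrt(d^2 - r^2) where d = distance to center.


d = sqrt((5+ 9)^2 + (-28+ 7)^2) = sqrt(196+441) = 25.2389
L = sqrt(637.0000 - 196) = sqrt(441.0000) = 21.0000

21.0000


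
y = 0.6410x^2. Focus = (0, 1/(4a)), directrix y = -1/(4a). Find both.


a = 0.6410
1/(4a) = 0.3900
Focus = (0, 0.3900)
Directrix: y = -0.3900

Focus = (0, 0.3900), Directrix: y = -0.3900


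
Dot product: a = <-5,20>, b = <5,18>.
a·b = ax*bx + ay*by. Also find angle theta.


a·b = -5*5 + 20*18 = -25 + 360 = 335
|a| = sqrt(25+400) = 20.6155
|b| = sqrt(25+324) = 18.6815
cos(theta) = 335/(sqrt(425)*sqrt(349)) = 335/sqrt(148325) = 0.869837
theta = arccos(335/sqrt(148325)) = 29.5604 degrees

a·b = 335, theta = 29.5604 deg


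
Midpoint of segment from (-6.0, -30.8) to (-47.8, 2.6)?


Mx = (-6.0 - 47.8)/2 = -53.8/2 = -26.9000
My = (-30.8 + 2.6)/2 = -28.2/2 = -14.1000

(-26.9000, -14.1000)


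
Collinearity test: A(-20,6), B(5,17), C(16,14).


-20*(17-14) + 5*(14-6) + 16*(6-17)
= -60 + 40 - 176 = -196

No, not collinear (determinant = -196)


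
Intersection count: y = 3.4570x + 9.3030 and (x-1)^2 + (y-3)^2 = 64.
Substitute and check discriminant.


Substitute y = 3.4570x + 9.3030: (x-1)^2 + (3.4570x+9.3030-3)^2 = 64
Expand to Ax^2 + Bx + C = 0, where b-k = 6.303
A = 1+m^2 = 12.950849
B = 2(m(b-k) - h) = 2(3.4570*6.303 - 1) = 41.578942
C = h^2 + (b-k)^2 - r^2 = 1 + 39.727809 - 64 = -23.272191
disc = B^2-4AC = 1728.8084 + 1205.5785 = 2934.3869
disc > 0

2 intersection points


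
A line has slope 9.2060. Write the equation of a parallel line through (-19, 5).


Parallel lines have equal slopes.
m2 = 9.2060
b2 = 5 - 9.2060*(-19) = 179.9140

y = 9.2060x + 179.9140


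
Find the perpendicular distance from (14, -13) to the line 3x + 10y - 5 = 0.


|3*14 + 10*(-13) - 5| = |-93| = 93
sqrt(9 + 100) = sqrt(109) = 10.4403
d = 93/sqrt(109) = 8.9078

8.9078


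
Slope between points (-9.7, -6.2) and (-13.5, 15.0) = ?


dy = 15.0 + 6.2 = 21.2
dx = -13.5 + 9.7 = -3.8
m = 21.2/(-3.8) = -5.5789

m = -5.5789


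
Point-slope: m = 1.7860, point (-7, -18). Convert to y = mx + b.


y + 18 = 1.7860(x + 7)
y = 1.7860x - 18 - 1.7860*(-7)
y = 1.7860x - 5.4980

y = 1.7860x - 5.4980


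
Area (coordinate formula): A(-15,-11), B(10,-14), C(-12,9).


-15*(-14-9) = 345
10*(9+ 11) = 200
-12*(-11+ 14) = -36
sum = 509
Area = |509|/2 = 254.5000

254.5000 sq units


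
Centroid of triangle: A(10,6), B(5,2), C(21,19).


Gx = (10+5+21)/3 = 36/3 = 12.0000
Gy = (6+2+19)/3 = 27/3 = 9.0000

G = (12.0000, 9.0000)


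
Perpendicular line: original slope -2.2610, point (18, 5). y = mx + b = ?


Perpendicular slope = -1/m1 = -1/(-2.2610) = 0.4423
b2 = y0 - m2*x0 = 5 + 18/(-2.2610) = 5 - 7.9611 = -2.9611

y = 0.4423x - 2.9611


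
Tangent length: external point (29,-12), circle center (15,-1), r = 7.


d = sqrt((29-15)^2 + (-12+ 1)^2) = sqrt(196+121) = 17.8045
L = sqrt(317.0000 - 49) = sqrt(268.0000) = 16.3707

16.3707


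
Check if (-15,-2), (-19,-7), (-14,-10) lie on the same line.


-15*(-7+ 10) - 19*(-10+ 2) - 14*(-2+ 7)
= -45 + 152 - 70 = 37

No, not collinear (determinant = 37)


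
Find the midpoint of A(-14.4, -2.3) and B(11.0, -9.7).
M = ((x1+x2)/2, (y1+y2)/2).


Mx = (-14.4 + 11.0)/2 = -3.4/2 = -1.7000
My = (-2.3 - 9.7)/2 = -12.0/2 = -6.0000

(-1.7000, -6.0000)


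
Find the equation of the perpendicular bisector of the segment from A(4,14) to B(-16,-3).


Midpoint = (-6, 5.5)
Slope of AB = dy/dx = -17/(-20) = 0.8500
Perp slope = -dx/dy = -20/17 = -1.1765
b = My - (perp slope)*Mx = 5.5 + (-20*(-6))/(-17) = 5.5 - 7.0588 = -1.5588

y = -1.1765x - 1.5588


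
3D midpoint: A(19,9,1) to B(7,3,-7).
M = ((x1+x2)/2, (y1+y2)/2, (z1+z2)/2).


Mx = (19+7)/2 = 13.0000
My = (9+3)/2 = 6.0000
Mz = (1- 7)/2 = -3.0000

M = (13.0000, 6.0000, -3.0000)


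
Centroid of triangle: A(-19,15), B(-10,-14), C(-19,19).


Gx = (-19- 10- 19)/3 = -48/3 = -16.0000
Gy = (15- 14+19)/3 = 20/3 = 6.6667

G = (-16.0000, 6.6667)


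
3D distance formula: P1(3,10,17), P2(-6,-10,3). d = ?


dx=-9, dy=-20, dz=-14
d = sqrt(81+400+196) = sqrt(677) = 26.0192

26.0192


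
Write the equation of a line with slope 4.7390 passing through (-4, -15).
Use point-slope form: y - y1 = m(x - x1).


y + 15 = 4.7390(x + 4)
y = 4.7390x - 15 - 4.7390*(-4)
y = 4.7390x + 3.9560

y = 4.7390x + 3.9560


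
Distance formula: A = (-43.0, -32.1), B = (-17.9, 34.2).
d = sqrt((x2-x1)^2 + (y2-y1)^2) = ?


dx = -17.9 + 43.0 = 25.1
dy = 34.2 + 32.1 = 66.3
d = sqrt(630.01 + 4395.69) = sqrt(5025.7) = 70.8922

70.8922


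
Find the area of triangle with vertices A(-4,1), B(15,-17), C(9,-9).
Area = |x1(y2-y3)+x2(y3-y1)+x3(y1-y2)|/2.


-4*(-17+ 9) = 32
15*(-9-1) = -150
9*(1+ 17) = 162
sum = 44
Area = |44|/2 = 22.0000

22.0000 sq units


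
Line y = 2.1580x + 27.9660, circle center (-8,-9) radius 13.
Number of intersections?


Substitute y = 2.1580x + 27.9660: (x+ 8)^2 + (2.1580x+27.9660+ 9)^2 = 169
Expand to Ax^2 + Bx + C = 0, where b-k = 36.966
A = 1+m^2 = 5.656964
B = 2(m(b-k) - h) = 2(2.1580*36.966 + 8) = 175.545256
C = h^2 + (b-k)^2 - r^2 = 64 + 1366.485156 - 169 = 1261.485156
disc = B^2-4AC = 30816.1369 - 28544.7045 = 2271.4324
disc > 0

2 intersection points


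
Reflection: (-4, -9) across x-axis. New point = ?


Reflection rule for x-axis: (x, -y)
(-4, -9) -> (-4, 9)

(-4, 9)


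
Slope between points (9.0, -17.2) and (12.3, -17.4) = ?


dy = -17.4 + 17.2 = -0.2
dx = 12.3 - 9.0 = 3.3
m = -0.2/3.3 = -0.0606

m = -0.0606


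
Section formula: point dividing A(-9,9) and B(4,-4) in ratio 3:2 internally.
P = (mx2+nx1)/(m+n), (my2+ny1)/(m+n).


Px = (3*4 + 2*(-9))/5 = -6/5 = -1.2000
Py = (3*(-4) + 2*9)/5 = 6/5 = 1.2000

P = (-1.2000, 1.2000)


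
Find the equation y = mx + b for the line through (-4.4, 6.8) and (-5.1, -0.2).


m = (-7.0)/(-0.7) = 10.0000
b = y1 - m*x1 = 6.8 - (-7.0*(-4.4))/(-0.7) = 6.8 + 44.0000 = 50.8000

y = 10.0000x + 50.8000


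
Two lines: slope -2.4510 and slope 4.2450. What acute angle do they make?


m1-m2 = -6.696
1+m1*m2 = -9.404495
tan(theta) = |-6.696/(-9.404495)| = 0.712000
theta = arctan(|-6.696/(-9.404495)|) = 35.4509 degrees (acute angle)

35.4509 degrees


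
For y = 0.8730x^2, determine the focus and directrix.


a = 0.8730
1/(4a) = 0.2864
Focus = (0, 0.2864)
Directrix: y = -0.2864

Focus = (0, 0.2864), Directrix: y = -0.2864


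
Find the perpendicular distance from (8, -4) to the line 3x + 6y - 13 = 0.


|3*8 + 6*(-4) - 13| = |-13| = 13
sqrt(9 + 36) = sqrt(45) = 6.7082
d = 13/sqrt(45) = 1.9379

1.9379


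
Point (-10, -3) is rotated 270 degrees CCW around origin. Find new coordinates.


cos(270) = 0, sin(270) = -1
x' = -10*0 + 3*(-1) = -3
y' = -10*(-1) - 3*0 = 10

(-3, 10)


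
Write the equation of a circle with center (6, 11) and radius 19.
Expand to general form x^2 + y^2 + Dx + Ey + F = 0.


(x-6)^2 + (y-11)^2 = 19^2
D = -2h = -12, E = -2k = -22
F = h^2+k^2-r^2 = 36+121-361 = -204

x^2 + y^2 - 12x - 22y - 204 = 0


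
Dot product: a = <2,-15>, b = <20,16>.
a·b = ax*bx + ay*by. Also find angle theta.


a·b = 2*20 - 15*16 = 40 - 240 = -200
|a| = sqrt(4+225) = 15.1327
|b| = sqrt(400+256) = 25.6125
cos(theta) = -200/(sqrt(229)*sqrt(656)) = -200/sqrt(150224) = -0.516013
theta = arccos(-200/sqrt(150224)) = 121.0652 degrees

a·b = -200, theta = 121.0652 deg


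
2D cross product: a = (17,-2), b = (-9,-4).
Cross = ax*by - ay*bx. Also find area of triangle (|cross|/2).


cross = 17*(-4) + 2*(-9) = -68 - 18 = -86
Triangle area = |-86|/2 = 86/2 = 43.0000

cross = -86, triangle area = 43.0000


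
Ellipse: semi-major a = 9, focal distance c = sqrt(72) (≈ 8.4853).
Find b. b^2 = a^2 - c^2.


b^2 = 9^2 - (sqrt(72))^2 = 81 - 72 = 9
b = sqrt(9) = 3

b = 3


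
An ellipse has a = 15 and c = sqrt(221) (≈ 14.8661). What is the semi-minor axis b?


b^2 = 15^2 - (sqrt(221))^2 = 225 - 221 = 4
b = sqrt(4) = 2

b = 2


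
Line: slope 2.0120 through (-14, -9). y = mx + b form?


y + 9 = 2.0120(x + 14)
y = 2.0120x - 9 - 2.0120*(-14)
y = 2.0120x + 19.1680

y = 2.0120x + 19.1680


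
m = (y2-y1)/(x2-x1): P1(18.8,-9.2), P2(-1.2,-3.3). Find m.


dy = -3.3 + 9.2 = 5.9
dx = -1.2 - 18.8 = -20.0
m = 5.9/(-20.0) = -0.2950

m = -0.2950


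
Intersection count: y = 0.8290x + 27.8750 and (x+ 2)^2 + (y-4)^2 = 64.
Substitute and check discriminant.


Substitute y = 0.8290x + 27.8750: (x+ 2)^2 + (0.8290x+27.8750-4)^2 = 64
Expand to Ax^2 + Bx + C = 0, where b-k = 23.875
A = 1+m^2 = 1.687241
B = 2(m(b-k) - h) = 2(0.8290*23.875 + 2) = 43.58475
C = h^2 + (b-k)^2 - r^2 = 4 + 570.015625 - 64 = 510.015625
disc = B^2-4AC = 1899.6304 - 3442.0771 = -1542.4467
disc < 0

0 intersection points


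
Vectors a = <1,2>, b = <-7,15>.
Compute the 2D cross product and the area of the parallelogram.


cross = 1*15 - 2*(-7) = 15 + 14 = 29
Parallelogram area = |29| = 29

cross = 29, parallelogram area = 29


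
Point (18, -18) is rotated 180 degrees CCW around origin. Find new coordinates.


cos(180) = -1, sin(180) = 0
x' = 18*(-1) + 18*0 = -18
y' = 18*0 - 18*(-1) = 18

(-18, 18)


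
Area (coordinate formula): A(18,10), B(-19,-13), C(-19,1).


18*(-13-1) = -252
-19*(1-10) = 171
-19*(10+ 13) = -437
sum = -518
Area = |-518|/2 = 259.0000

259.0000 sq units


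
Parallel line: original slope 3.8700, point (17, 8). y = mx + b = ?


Parallel lines have equal slopes.
m2 = 3.8700
b2 = 8 - 3.8700*17 = -57.7900

y = 3.8700x - 57.7900


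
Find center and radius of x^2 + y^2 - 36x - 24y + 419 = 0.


h = -D/2 = 36/2 = 18
k = -E/2 = 24/2 = 12
r^2 = h^2 + k^2 - F = 324 + 144 - 419 = 49
r = 7

Center (18, 12), radius = 7


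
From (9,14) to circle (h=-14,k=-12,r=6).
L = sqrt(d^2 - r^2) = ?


d = sqrt((9+ 14)^2 + (14+ 12)^2) = sqrt(529+676) = 34.7131
L = sqrt(1205.0000 - 36) = sqrt(1169.0000) = 34.1906

34.1906


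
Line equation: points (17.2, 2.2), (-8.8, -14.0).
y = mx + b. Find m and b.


m = (-16.2)/(-26.0) = 0.6231
b = y1 - m*x1 = 2.2 - (-16.2*17.2)/(-26.0) = 2.2 - 10.7169 = -8.5169

y = 0.6231x - 8.5169


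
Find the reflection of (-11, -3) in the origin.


Reflection rule for origin: (-x, -y)
(-11, -3) -> (11, 3)

(11, 3)


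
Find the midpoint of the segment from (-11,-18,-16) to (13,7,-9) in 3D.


Mx = (-11+13)/2 = 1.0000
My = (-18+7)/2 = -5.5000
Mz = (-16- 9)/2 = -12.5000

M = (1.0000, -5.5000, -12.5000)


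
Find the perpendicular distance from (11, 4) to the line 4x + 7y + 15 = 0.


|4*11 + 7*4 + 15| = |87| = 87
sqrt(16 + 49) = sqrt(65) = 8.0623
d = 87/sqrt(65) = 10.7910

10.7910


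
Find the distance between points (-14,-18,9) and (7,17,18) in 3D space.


dx=21, dy=35, dz=9
d = sqrt(441+1225+81) = sqrt(1747) = 41.7971

41.7971


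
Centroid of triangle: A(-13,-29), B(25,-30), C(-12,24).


Gx = (-13+25- 12)/3 = 0/3 = 0
Gy = (-29- 30+24)/3 = -35/3 = -11.6667

G = (0, -11.6667)


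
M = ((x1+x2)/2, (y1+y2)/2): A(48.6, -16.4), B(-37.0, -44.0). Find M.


Mx = (48.6 - 37.0)/2 = 11.6/2 = 5.8000
My = (-16.4 - 44.0)/2 = -60.4/2 = -30.2000

(5.8000, -30.2000)


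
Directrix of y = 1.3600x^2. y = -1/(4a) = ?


a = 1.3600
1/(4a) = 0.1838
directrix: y = -0.1838 = -0.1838

y = -0.1838


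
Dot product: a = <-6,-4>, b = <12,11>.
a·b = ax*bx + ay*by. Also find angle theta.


a·b = -6*12 - 4*11 = -72 - 44 = -116
|a| = sqrt(36+16) = 7.2111
|b| = sqrt(144+121) = 16.2788
cos(theta) = -116/(sqrt(52)*sqrt(265)) = -116/sqrt(13780) = -0.988174
theta = arccos(-116/sqrt(13780)) = 171.1796 degrees

a·b = -116, theta = 171.1796 deg


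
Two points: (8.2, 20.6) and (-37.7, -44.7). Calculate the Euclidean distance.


dx = -37.7 - 8.2 = -45.9
dy = -44.7 - 20.6 = -65.3
d = sqrt(2106.81 + 4264.09) = sqrt(6370.9) = 79.8179

79.8179


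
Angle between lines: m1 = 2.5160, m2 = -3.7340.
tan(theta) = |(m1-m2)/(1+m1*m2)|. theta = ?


m1-m2 = 6.25
1+m1*m2 = -8.394744
tan(theta) = |6.25/(-8.394744)| = 0.744513
theta = arctan(|6.25/(-8.394744)|) = 36.6682 degrees (acute angle)

36.6682 degrees


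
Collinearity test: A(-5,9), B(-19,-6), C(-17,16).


-5*(-6-16) - 19*(16-9) - 17*(9+ 6)
= 110 - 133 - 255 = -278

No, not collinear (determinant = -278)


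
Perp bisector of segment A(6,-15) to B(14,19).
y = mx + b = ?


Midpoint = (10, 2)
Slope of AB = dy/dx = 34/8 = 4.2500
Perp slope = -dx/dy = -8/34 = -0.2353
b = My - (perp slope)*Mx = 2 + (8*10)/34 = 2 + 2.3529 = 4.3529

y = -0.2353x + 4.3529


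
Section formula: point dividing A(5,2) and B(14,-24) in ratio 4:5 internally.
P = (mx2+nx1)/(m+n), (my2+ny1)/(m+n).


Px = (4*14 + 5*5)/9 = 81/9 = 9.0000
Py = (4*(-24) + 5*2)/9 = -86/9 = -9.5556

P = (9.0000, -9.5556)


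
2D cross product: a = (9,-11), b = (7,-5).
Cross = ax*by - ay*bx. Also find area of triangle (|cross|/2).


cross = 9*(-5) + 11*7 = -45 + 77 = 32
Triangle area = |32|/2 = 32/2 = 16.0000

cross = 32, triangle area = 16.0000


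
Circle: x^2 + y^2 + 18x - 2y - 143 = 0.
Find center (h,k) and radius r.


h = -D/2 = -18/2 = -9
k = -E/2 = 2/2 = 1
r^2 = h^2 + k^2 - F = 81 + 1 + 143 = 225
r = 15

Center (-9, 1), radius = 15


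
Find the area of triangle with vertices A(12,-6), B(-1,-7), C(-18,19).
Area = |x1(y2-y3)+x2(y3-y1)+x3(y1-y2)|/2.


12*(-7-19) = -312
-1*(19+ 6) = -25
-18*(-6+ 7) = -18
sum = -355
Area = |-355|/2 = 177.5000

177.5000 sq units


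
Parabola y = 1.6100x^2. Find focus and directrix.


a = 1.6100
1/(4a) = 0.1553
Focus = (0, 0.1553)
Directrix: y = -0.1553

Focus = (0, 0.1553), Directrix: y = -0.1553


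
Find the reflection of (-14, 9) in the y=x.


Reflection rule for y=x: (y, x)
(-14, 9) -> (9, -14)

(9, -14)


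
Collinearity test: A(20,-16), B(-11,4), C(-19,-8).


20*(4+ 8) - 11*(-8+ 16) - 19*(-16-4)
= 240 - 88 + 380 = 532

No, not collinear (determinant = 532)


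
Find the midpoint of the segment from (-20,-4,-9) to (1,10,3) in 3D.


Mx = (-20+1)/2 = -9.5000
My = (-4+10)/2 = 3.0000
Mz = (-9+3)/2 = -3.0000

M = (-9.5000, 3.0000, -3.0000)


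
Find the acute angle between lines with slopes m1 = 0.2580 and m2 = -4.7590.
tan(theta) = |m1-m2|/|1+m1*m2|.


m1-m2 = 5.017
1+m1*m2 = -0.227822
tan(theta) = |5.017/(-0.227822)| = 22.021578
theta = arctan(|5.017/(-0.227822)|) = 87.4000 degrees (acute angle)

87.4000 degrees


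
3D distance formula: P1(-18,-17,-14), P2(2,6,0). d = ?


dx=20, dy=23, dz=14
d = sqrt(400+529+196) = sqrt(1125) = 33.5410

33.5410


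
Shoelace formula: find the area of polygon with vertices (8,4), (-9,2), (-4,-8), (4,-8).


sum(xi*y_{i+1}) = 8*2 - 9*(-8) - 4*(-8) + 4*4 = 136
sum(yi*x_{i+1}) = 4*(-9) + 2*(-4) - 8*4 - 8*8 = -140
Area = |136 + 140|/2 = 276/2 = 138.0000

138.0000 sq units


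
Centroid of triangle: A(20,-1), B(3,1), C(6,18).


Gx = (20+3+6)/3 = 29/3 = 9.6667
Gy = (-1+1+18)/3 = 18/3 = 6.0000

G = (9.6667, 6.0000)


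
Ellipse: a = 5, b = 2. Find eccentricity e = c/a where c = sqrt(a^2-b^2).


c = sqrt(25-4) = sqrt(21) = 4.5826
e = c/a = sqrt(21)/5 = 0.9165

e = 0.9165


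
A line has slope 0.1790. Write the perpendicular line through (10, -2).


Perpendicular slope = -1/m1 = -1/0.1790 = -5.5866
b2 = y0 - m2*x0 = -2 + 10/0.1790 = -2 + 55.8659 = 53.8659

y = -5.5866x + 53.8659


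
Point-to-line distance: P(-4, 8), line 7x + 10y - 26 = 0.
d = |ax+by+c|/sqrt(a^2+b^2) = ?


|7*(-4) + 10*8 - 26| = |26| = 26
sqrt(49 + 100) = sqrt(149) = 12.2066
d = 26/sqrt(149) = 2.1300

2.1300


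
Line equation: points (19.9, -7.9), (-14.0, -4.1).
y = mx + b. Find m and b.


m = (3.8)/(-33.9) = -0.1121
b = y1 - m*x1 = -7.9 - (3.8*19.9)/(-33.9) = -7.9 + 2.2307 = -5.6693

y = -0.1121x - 5.6693


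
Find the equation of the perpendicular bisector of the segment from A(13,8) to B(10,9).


Midpoint = (11.5, 8.5)
Slope of AB = dy/dx = 1/(-3) = -0.3333
Perp slope = -dx/dy = 3/1 = 3.0000
b = My - (perp slope)*Mx = 8.5 + (-3*11.5)/1 = 8.5 - 34.5000 = -26.0000

y = 3.0000x - 26.0000


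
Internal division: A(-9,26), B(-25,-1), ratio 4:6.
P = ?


Px = (4*(-25) + 6*(-9))/10 = -154/10 = -15.4000
Py = (4*(-1) + 6*26)/10 = 152/10 = 15.2000

P = (-15.4000, 15.2000)


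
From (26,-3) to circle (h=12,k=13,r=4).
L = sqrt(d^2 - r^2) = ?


d = sqrt((26-12)^2 + (-3-13)^2) = sqrt(196+256) = 21.2603
L = sqrt(452.0000 - 16) = sqrt(436.0000) = 20.8806

20.8806


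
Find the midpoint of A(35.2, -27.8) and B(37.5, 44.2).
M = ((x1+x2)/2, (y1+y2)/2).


Mx = (35.2 + 37.5)/2 = 72.7/2 = 36.3500
My = (-27.8 + 44.2)/2 = 16.4/2 = 8.2000

(36.3500, 8.2000)


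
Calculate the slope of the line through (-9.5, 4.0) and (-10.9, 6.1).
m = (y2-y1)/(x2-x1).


dy = 6.1 - 4.0 = 2.1
dx = -10.9 + 9.5 = -1.4
m = 2.1/(-1.4) = -1.5000

m = -1.5000


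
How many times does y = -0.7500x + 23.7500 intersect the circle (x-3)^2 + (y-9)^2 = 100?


Substitute y = -0.7500x + 23.7500: (x-3)^2 + (-0.7500x+23.7500-9)^2 = 100
Expand to Ax^2 + Bx + C = 0, where b-k = 14.75
A = 1+m^2 = 1.5625
B = 2(m(b-k) - h) = 2(-0.7500*14.75 - 3) = -28.125
C = h^2 + (b-k)^2 - r^2 = 9 + 217.5625 - 100 = 126.5625
disc = B^2-4AC = 791.0156 - 791.0156 = 0
disc = 0

1 intersection point (tangent)


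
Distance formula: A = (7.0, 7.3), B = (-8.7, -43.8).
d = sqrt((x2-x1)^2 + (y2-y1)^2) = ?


dx = -8.7 - 7.0 = -15.7
dy = -43.8 - 7.3 = -51.1
d = sqrt(246.49 + 2611.21) = sqrt(2857.7) = 53.4575

53.4575


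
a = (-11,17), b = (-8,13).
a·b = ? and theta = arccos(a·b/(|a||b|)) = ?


a·b = -11*(-8) + 17*13 = 88 + 221 = 309
|a| = sqrt(121+289) = 20.2485
|b| = sqrt(64+169) = 15.2643
cos(theta) = 309/(sqrt(410)*sqrt(233)) = 309/sqrt(95530) = 0.999744
theta = arccos(309/sqrt(95530)) = 1.2977 degrees

a·b = 309, theta = 1.2977 deg


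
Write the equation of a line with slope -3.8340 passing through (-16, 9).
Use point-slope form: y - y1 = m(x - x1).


y - 9 = -3.8340(x + 16)
y = -3.8340x + 9 + 3.8340*(-16)
y = -3.8340x - 52.3440

y = -3.8340x - 52.3440


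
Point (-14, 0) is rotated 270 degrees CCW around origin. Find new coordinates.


cos(270) = 0, sin(270) = -1
x' = -14*0 - 0*(-1) = 0
y' = -14*(-1) + 0*0 = 14

(0, 14)


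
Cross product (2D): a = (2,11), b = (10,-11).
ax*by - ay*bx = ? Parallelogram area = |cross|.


cross = 2*(-11) - 11*10 = -22 - 110 = -132
Parallelogram area = |-132| = 132

cross = -132, parallelogram area = 132


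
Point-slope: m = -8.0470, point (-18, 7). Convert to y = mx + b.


y - 7 = -8.0470(x + 18)
y = -8.0470x + 7 + 8.0470*(-18)
y = -8.0470x - 137.8460

y = -8.0470x - 137.8460
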